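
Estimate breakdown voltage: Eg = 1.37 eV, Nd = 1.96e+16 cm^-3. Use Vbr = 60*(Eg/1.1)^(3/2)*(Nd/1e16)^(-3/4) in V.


Step 1: Eg/1.1 = 1.37/1.1 = 1.245455
Step 2: (Eg/1.1)^1.5 = 1.245455^1.5 = 1.389927
Step 3: (Nd/1e16)^(-0.75) = (1.96)^(-0.75) = 0.603682
Step 4: Vbr = 60 * 1.389927 * 0.603682 = 50.3 V

50.3


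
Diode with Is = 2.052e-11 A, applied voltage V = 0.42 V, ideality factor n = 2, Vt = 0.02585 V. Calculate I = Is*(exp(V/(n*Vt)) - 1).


Step 1: V/(n*Vt) = 0.42/(2*0.02585) = 8.1238
Step 2: exp(8.1238) = 3.3738e+03
Step 3: I = 2.052e-11 * (3.3738e+03 - 1) = 6.92e-08 A

6.92e-08


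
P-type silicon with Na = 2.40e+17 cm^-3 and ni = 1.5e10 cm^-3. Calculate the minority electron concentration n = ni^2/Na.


Step 1: Majority hole concentration p ≈ Na = 2.40e+17 cm^-3
Step 2: n = ni^2 / Na = (1.5e10)^2 / 2.40e+17
Step 3: n = 9.38e+02 cm^-3

9.38e+02


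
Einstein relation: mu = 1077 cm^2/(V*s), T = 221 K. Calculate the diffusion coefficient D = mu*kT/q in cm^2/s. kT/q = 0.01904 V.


Step 1: D = mu * (kT/q)
Step 2: D = 1077 * 0.01904
Step 3: D = 20.51 cm^2/s

20.51


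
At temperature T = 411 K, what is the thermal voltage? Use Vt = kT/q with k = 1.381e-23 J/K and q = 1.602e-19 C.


Step 1: kT = 1.381e-23 * 411 = 5.67591e-21 J
Step 2: Vt = kT/q = 5.67591e-21 / 1.602e-19
Step 3: Vt = 0.03543 V

0.03543


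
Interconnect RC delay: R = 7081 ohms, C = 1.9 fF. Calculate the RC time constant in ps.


Step 1: tau = R * C
Step 2: tau = 7081 * 1.9 fF = 7081 * 1.9e-15 F
Step 3: tau = 1.34539e-11 s = 13.4539 ps

13.4539


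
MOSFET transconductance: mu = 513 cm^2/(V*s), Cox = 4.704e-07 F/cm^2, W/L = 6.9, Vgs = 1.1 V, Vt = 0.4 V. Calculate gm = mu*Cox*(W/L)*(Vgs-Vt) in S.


Step 1: Vov = Vgs - Vt = 1.1 - 0.4 = 0.7 V
Step 2: gm = mu * Cox * (W/L) * Vov
Step 3: gm = 513 * 4.704e-07 * 6.9 * 0.7 = 1.17e-03 S

1.17e-03


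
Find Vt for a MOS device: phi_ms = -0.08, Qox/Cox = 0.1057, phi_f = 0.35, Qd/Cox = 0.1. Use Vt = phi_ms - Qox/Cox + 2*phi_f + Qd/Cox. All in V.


Step 1: Vt = phi_ms - Qox/Cox + 2*phi_f + Qd/Cox
Step 2: Vt = -0.08 - 0.1057 + 2*0.35 + 0.1
Step 3: Vt = -0.08 - 0.1057 + 0.7 + 0.1
Step 4: Vt = 0.6143 V

0.6143


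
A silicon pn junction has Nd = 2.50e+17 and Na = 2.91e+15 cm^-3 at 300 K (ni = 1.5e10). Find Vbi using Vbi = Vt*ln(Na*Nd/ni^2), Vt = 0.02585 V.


Step 1: Compute Na*Nd/ni^2 = 2.91e+15 * 2.50e+17 / (1.5e10)^2 = 3.2333e+12
Step 2: ln(3.2333e+12) = 28.8045
Step 3: Vbi = 0.02585 * 28.8045 = 0.745 V

0.745


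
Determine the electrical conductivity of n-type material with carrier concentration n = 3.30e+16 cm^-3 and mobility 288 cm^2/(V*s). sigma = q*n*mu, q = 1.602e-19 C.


Step 1: sigma = q * n * mu
Step 2: sigma = 1.602e-19 * 3.30e+16 * 288
Step 3: sigma = 1.523e+00 S/cm

1.523e+00


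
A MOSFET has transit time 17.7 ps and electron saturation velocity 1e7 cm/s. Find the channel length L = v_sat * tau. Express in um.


Step 1: tau in seconds = 17.7 ps * 1e-12 = 1.7700e-11 s
Step 2: L = v_sat * tau = 1e7 * 1.7700e-11 = 1.7700e-04 cm
Step 3: L in um = 1.7700e-04 * 1e4 = 1.77 um

1.77


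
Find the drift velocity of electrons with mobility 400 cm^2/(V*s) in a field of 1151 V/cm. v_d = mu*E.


Step 1: v_d = mu * E
Step 2: v_d = 400 * 1151 = 460400
Step 3: v_d = 4.60e+05 cm/s

4.60e+05


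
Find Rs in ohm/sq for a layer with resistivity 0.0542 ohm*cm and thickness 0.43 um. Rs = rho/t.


Step 1: Convert thickness to cm: t = 0.43 um = 4.3000e-05 cm
Step 2: Rs = rho / t = 0.0542 / 4.3000e-05
Step 3: Rs = 1260.5 ohm/sq

1260.5


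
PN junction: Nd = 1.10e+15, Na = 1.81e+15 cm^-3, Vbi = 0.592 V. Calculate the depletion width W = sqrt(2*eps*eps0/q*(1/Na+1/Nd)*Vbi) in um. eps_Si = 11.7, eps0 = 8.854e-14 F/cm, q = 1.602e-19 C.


Step 1: 1/Na + 1/Nd = 1/1.81e+15 + 1/1.10e+15 = 1.46158e-15
Step 2: 2*eps*eps0/q = 2*11.7*8.854e-14/1.602e-19 = 1.293281e+07
Step 3: W^2 = 1.293281e+07 * 1.46158e-15 * 0.592 = 1.11902e-08
Step 4: W = sqrt(1.11902e-08) = 1.058e-04 cm = 1.058 um

1.058


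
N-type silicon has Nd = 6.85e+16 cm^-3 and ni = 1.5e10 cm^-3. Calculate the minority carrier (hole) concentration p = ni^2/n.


Step 1: Since Nd >> ni, n ≈ Nd = 6.85e+16 cm^-3
Step 2: p = ni^2 / n = (1.5e10)^2 / 6.85e+16
Step 3: p = 2.25e20 / 6.85e+16 = 3.28e+03 cm^-3

3.28e+03


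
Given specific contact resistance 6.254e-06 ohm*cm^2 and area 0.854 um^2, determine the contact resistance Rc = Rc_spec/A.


Step 1: Convert area to cm^2: 0.854 um^2 = 8.5400e-09 cm^2
Step 2: Rc = Rc_spec / A = 6.254e-06 / 8.5400e-09
Step 3: Rc = 7.32e+02 ohms

7.32e+02


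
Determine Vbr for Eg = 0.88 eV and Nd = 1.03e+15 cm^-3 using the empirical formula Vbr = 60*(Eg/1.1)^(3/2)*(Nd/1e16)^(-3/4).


Step 1: Eg/1.1 = 0.88/1.1 = 0.800000
Step 2: (Eg/1.1)^1.5 = 0.800000^1.5 = 0.715542
Step 3: (Nd/1e16)^(-0.75) = (0.103)^(-0.75) = 5.500119
Step 4: Vbr = 60 * 0.715542 * 5.500119 = 236.1 V

236.1


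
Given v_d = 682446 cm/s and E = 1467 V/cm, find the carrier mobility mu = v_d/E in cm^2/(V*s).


Step 1: mu = v_d / E
Step 2: mu = 682446 / 1467
Step 3: mu = 465.2 cm^2/(V*s)

465.2


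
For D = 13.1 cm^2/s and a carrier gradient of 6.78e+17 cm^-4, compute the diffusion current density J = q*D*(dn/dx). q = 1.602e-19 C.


Step 1: J = q * D * (dn/dx)
Step 2: J = 1.602e-19 * 13.1 * 6.78e+17
Step 3: J = 1.42e+00 A/cm^2

1.42e+00


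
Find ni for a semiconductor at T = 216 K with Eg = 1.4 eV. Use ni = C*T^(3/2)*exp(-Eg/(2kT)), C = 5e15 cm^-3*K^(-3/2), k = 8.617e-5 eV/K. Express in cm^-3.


Step 1: Compute kT = 8.617e-5 * 216 = 0.01861272 eV
Step 2: Exponent = -Eg/(2kT) = -1.4/(2*0.01861272) = -37.60869
Step 3: T^(3/2) = 216^1.5 = 3174.54
Step 4: ni = 5e15 * 3174.54 * exp(-37.60869) = 7.37e+02 cm^-3

7.37e+02


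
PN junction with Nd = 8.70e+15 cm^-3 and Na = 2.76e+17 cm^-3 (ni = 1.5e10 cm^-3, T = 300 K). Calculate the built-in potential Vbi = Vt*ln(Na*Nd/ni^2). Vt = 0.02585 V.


Step 1: Compute Na*Nd/ni^2 = 2.76e+17 * 8.70e+15 / (1.5e10)^2 = 1.0672e+13
Step 2: ln(1.0672e+13) = 29.9986
Step 3: Vbi = 0.02585 * 29.9986 = 0.775 V

0.775


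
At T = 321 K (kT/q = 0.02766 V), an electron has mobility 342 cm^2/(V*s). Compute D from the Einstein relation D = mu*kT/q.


Step 1: D = mu * (kT/q)
Step 2: D = 342 * 0.02766
Step 3: D = 9.46 cm^2/s

9.46


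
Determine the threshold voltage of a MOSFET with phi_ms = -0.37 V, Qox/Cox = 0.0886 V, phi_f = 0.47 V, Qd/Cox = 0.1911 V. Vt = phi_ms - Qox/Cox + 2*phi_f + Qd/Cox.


Step 1: Vt = phi_ms - Qox/Cox + 2*phi_f + Qd/Cox
Step 2: Vt = -0.37 - 0.0886 + 2*0.47 + 0.1911
Step 3: Vt = -0.37 - 0.0886 + 0.94 + 0.1911
Step 4: Vt = 0.6725 V

0.6725


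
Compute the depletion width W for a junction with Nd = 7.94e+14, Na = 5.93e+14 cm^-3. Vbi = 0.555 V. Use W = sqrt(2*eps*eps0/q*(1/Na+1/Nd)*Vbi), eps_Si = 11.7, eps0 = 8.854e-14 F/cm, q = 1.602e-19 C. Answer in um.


Step 1: 1/Na + 1/Nd = 1/5.93e+14 + 1/7.94e+14 = 2.94579e-15
Step 2: 2*eps*eps0/q = 2*11.7*8.854e-14/1.602e-19 = 1.293281e+07
Step 3: W^2 = 1.293281e+07 * 2.94579e-15 * 0.555 = 2.11440e-08
Step 4: W = sqrt(2.11440e-08) = 1.454e-04 cm = 1.454 um

1.454


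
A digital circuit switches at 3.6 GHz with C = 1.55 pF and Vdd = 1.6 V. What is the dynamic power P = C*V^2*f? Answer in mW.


Step 1: V^2 = 1.6^2 = 2.56 V^2
Step 2: P = C*V^2*f = 1.55e-12 F * 2.56 * 3.6e9 Hz
Step 3: P = 1.42848e-02 W
Step 4: P = 14.285 mW

14.285


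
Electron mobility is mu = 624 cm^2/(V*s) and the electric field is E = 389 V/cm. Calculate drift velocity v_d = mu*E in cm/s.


Step 1: v_d = mu * E
Step 2: v_d = 624 * 389 = 242736
Step 3: v_d = 2.43e+05 cm/s

2.43e+05


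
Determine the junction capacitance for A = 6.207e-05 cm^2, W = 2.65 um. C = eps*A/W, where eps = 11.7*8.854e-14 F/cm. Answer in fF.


Step 1: eps_Si = 11.7 * 8.854e-14 = 1.035918e-12 F/cm
Step 2: W in cm = 2.65 * 1e-4 = 2.65e-04 cm
Step 3: C = 1.035918e-12 * 6.207e-05 / 2.65e-04 = 2.426394e-13 F
Step 4: C = 242.64 fF

242.64


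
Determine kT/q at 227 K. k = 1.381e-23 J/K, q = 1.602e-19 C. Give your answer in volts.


Step 1: kT = 1.381e-23 * 227 = 3.13487e-21 J
Step 2: Vt = kT/q = 3.13487e-21 / 1.602e-19
Step 3: Vt = 0.01957 V

0.01957


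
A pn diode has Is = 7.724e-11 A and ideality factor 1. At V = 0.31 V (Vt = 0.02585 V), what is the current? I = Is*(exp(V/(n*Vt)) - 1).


Step 1: V/(n*Vt) = 0.31/(1*0.02585) = 11.9923
Step 2: exp(11.9923) = 1.6151e+05
Step 3: I = 7.724e-11 * (1.6151e+05 - 1) = 1.25e-05 A

1.25e-05


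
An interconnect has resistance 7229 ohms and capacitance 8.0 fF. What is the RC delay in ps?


Step 1: tau = R * C
Step 2: tau = 7229 * 8.0 fF = 7229 * 8.0e-15 F
Step 3: tau = 5.7832e-11 s = 57.832 ps

57.832


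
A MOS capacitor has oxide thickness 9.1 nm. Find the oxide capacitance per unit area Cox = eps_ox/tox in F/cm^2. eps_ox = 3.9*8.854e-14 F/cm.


Step 1: eps_ox = 3.9 * 8.854e-14 = 3.45306e-13 F/cm
Step 2: tox in cm = 9.1 nm * 1e-7 = 9.1000e-07 cm
Step 3: Cox = 3.45306e-13 / 9.1000e-07 = 3.79e-07 F/cm^2

3.79e-07


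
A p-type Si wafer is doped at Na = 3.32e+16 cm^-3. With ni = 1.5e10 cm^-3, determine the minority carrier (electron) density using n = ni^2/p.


Step 1: Majority hole concentration p ≈ Na = 3.32e+16 cm^-3
Step 2: n = ni^2 / Na = (1.5e10)^2 / 3.32e+16
Step 3: n = 6.78e+03 cm^-3

6.78e+03


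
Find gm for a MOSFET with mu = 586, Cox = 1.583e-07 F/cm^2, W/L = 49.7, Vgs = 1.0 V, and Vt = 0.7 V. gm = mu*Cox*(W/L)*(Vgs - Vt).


Step 1: Vov = Vgs - Vt = 1.0 - 0.7 = 0.3 V
Step 2: gm = mu * Cox * (W/L) * Vov
Step 3: gm = 586 * 1.583e-07 * 49.7 * 0.3 = 1.38e-03 S

1.38e-03


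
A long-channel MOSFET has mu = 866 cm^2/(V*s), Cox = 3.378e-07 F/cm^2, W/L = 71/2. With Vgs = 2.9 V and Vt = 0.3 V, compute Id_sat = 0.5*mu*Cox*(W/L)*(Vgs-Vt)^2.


Step 1: Overdrive voltage Vov = Vgs - Vt = 2.9 - 0.3 = 2.6 V
Step 2: W/L = 71/2 = 35.5
Step 3: Id = 0.5 * 866 * 3.378e-07 * 35.5 * 2.6^2
Step 4: Id = 3.51e-02 A

3.51e-02


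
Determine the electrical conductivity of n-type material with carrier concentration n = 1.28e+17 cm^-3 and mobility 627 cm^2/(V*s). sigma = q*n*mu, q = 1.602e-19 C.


Step 1: sigma = q * n * mu
Step 2: sigma = 1.602e-19 * 1.28e+17 * 627
Step 3: sigma = 1.286e+01 S/cm

1.286e+01


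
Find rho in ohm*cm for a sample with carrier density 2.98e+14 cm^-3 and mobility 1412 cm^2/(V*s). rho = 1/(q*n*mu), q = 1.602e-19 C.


Step 1: sigma = q * n * mu = 1.602e-19 * 2.98e+14 * 1412 = 6.74083e-02 S/cm
Step 2: rho = 1 / sigma = 1 / 6.74083e-02 = 14.83 ohm*cm

14.83


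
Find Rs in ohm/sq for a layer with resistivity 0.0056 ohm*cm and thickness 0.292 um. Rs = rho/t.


Step 1: Convert thickness to cm: t = 0.292 um = 2.9200e-05 cm
Step 2: Rs = rho / t = 0.0056 / 2.9200e-05
Step 3: Rs = 191.8 ohm/sq

191.8


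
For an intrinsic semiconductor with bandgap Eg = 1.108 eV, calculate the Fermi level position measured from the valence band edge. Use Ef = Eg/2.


Step 1: For an intrinsic semiconductor, the Fermi level sits at midgap.
Step 2: Ef = Eg / 2 = 1.108 / 2 = 0.554 eV

0.554


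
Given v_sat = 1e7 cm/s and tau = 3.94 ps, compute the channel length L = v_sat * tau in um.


Step 1: tau in seconds = 3.94 ps * 1e-12 = 3.9400e-12 s
Step 2: L = v_sat * tau = 1e7 * 3.9400e-12 = 3.9400e-05 cm
Step 3: L in um = 3.9400e-05 * 1e4 = 0.394 um

0.394


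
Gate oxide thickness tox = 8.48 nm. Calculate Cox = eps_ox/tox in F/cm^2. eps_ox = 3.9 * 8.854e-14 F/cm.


Step 1: eps_ox = 3.9 * 8.854e-14 = 3.45306e-13 F/cm
Step 2: tox in cm = 8.48 nm * 1e-7 = 8.4800e-07 cm
Step 3: Cox = 3.45306e-13 / 8.4800e-07 = 4.07e-07 F/cm^2

4.07e-07


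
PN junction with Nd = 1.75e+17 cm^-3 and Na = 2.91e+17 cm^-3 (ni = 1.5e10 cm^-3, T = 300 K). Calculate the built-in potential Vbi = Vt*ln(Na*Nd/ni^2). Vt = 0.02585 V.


Step 1: Compute Na*Nd/ni^2 = 2.91e+17 * 1.75e+17 / (1.5e10)^2 = 2.2633e+14
Step 2: ln(2.2633e+14) = 33.0530
Step 3: Vbi = 0.02585 * 33.0530 = 0.854 V

0.854


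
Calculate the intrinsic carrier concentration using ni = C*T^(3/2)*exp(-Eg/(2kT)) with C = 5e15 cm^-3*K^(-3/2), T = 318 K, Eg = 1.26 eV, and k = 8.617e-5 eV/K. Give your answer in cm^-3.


Step 1: Compute kT = 8.617e-5 * 318 = 0.02740206 eV
Step 2: Exponent = -Eg/(2kT) = -1.26/(2*0.02740206) = -22.99097
Step 3: T^(3/2) = 318^1.5 = 5670.75
Step 4: ni = 5e15 * 5670.75 * exp(-22.99097) = 2.94e+09 cm^-3

2.94e+09


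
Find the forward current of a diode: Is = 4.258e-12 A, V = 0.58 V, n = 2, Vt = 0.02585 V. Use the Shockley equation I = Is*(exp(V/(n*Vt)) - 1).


Step 1: V/(n*Vt) = 0.58/(2*0.02585) = 11.2186
Step 2: exp(11.2186) = 7.4503e+04
Step 3: I = 4.258e-12 * (7.4503e+04 - 1) = 3.17e-07 A

3.17e-07


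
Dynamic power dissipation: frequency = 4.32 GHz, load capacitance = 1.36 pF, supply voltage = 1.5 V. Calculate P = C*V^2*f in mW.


Step 1: V^2 = 1.5^2 = 2.25 V^2
Step 2: P = C*V^2*f = 1.36e-12 F * 2.25 * 4.32e9 Hz
Step 3: P = 1.32192e-02 W
Step 4: P = 13.219 mW

13.219


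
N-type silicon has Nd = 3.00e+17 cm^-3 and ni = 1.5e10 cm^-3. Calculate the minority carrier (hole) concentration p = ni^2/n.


Step 1: Since Nd >> ni, n ≈ Nd = 3.00e+17 cm^-3
Step 2: p = ni^2 / n = (1.5e10)^2 / 3.00e+17
Step 3: p = 2.25e20 / 3.00e+17 = 7.50e+02 cm^-3

7.50e+02


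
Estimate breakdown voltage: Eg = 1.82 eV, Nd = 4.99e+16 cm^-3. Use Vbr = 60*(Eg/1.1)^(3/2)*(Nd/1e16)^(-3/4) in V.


Step 1: Eg/1.1 = 1.82/1.1 = 1.654545
Step 2: (Eg/1.1)^1.5 = 1.654545^1.5 = 2.128227
Step 3: (Nd/1e16)^(-0.75) = (4.99)^(-0.75) = 0.299519
Step 4: Vbr = 60 * 2.128227 * 0.299519 = 38.2 V

38.2


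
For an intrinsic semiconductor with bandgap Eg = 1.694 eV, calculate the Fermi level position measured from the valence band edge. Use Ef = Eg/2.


Step 1: For an intrinsic semiconductor, the Fermi level sits at midgap.
Step 2: Ef = Eg / 2 = 1.694 / 2 = 0.847 eV

0.847


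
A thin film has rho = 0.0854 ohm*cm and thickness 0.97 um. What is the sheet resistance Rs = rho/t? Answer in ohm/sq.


Step 1: Convert thickness to cm: t = 0.97 um = 9.7000e-05 cm
Step 2: Rs = rho / t = 0.0854 / 9.7000e-05
Step 3: Rs = 880.4 ohm/sq

880.4


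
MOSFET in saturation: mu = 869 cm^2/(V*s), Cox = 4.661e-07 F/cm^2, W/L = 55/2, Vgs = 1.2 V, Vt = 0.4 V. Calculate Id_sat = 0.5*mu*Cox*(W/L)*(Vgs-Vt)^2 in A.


Step 1: Overdrive voltage Vov = Vgs - Vt = 1.2 - 0.4 = 0.8 V
Step 2: W/L = 55/2 = 27.5
Step 3: Id = 0.5 * 869 * 4.661e-07 * 27.5 * 0.8^2
Step 4: Id = 3.56e-03 A

3.56e-03


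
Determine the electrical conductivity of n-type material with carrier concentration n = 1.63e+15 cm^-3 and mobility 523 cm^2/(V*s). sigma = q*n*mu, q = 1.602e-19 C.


Step 1: sigma = q * n * mu
Step 2: sigma = 1.602e-19 * 1.63e+15 * 523
Step 3: sigma = 1.366e-01 S/cm

1.366e-01


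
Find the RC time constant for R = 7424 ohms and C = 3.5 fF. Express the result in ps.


Step 1: tau = R * C
Step 2: tau = 7424 * 3.5 fF = 7424 * 3.5e-15 F
Step 3: tau = 2.5984e-11 s = 25.984 ps

25.984


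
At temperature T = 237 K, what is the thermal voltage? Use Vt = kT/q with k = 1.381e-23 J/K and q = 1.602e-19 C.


Step 1: kT = 1.381e-23 * 237 = 3.27297e-21 J
Step 2: Vt = kT/q = 3.27297e-21 / 1.602e-19
Step 3: Vt = 0.02043 V

0.02043


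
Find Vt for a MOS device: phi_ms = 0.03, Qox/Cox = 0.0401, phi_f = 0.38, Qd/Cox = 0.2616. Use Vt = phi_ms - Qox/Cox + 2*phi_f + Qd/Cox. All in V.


Step 1: Vt = phi_ms - Qox/Cox + 2*phi_f + Qd/Cox
Step 2: Vt = 0.03 - 0.0401 + 2*0.38 + 0.2616
Step 3: Vt = 0.03 - 0.0401 + 0.76 + 0.2616
Step 4: Vt = 1.0115 V

1.0115


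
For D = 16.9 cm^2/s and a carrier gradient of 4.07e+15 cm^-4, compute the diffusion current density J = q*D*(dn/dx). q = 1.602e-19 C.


Step 1: J = q * D * (dn/dx)
Step 2: J = 1.602e-19 * 16.9 * 4.07e+15
Step 3: J = 1.10e-02 A/cm^2

1.10e-02


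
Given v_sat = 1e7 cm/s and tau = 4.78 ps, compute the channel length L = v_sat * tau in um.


Step 1: tau in seconds = 4.78 ps * 1e-12 = 4.7800e-12 s
Step 2: L = v_sat * tau = 1e7 * 4.7800e-12 = 4.7800e-05 cm
Step 3: L in um = 4.7800e-05 * 1e4 = 0.478 um

0.478


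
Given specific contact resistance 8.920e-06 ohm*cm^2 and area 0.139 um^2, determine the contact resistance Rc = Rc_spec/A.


Step 1: Convert area to cm^2: 0.139 um^2 = 1.3900e-09 cm^2
Step 2: Rc = Rc_spec / A = 8.920e-06 / 1.3900e-09
Step 3: Rc = 6.42e+03 ohms

6.42e+03


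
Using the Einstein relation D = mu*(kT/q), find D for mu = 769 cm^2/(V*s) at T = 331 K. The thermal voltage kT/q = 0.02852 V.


Step 1: D = mu * (kT/q)
Step 2: D = 769 * 0.02852
Step 3: D = 21.93 cm^2/s

21.93


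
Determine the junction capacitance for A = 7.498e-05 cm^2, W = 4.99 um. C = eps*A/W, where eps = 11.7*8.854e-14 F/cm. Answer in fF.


Step 1: eps_Si = 11.7 * 8.854e-14 = 1.035918e-12 F/cm
Step 2: W in cm = 4.99 * 1e-4 = 4.99e-04 cm
Step 3: C = 1.035918e-12 * 7.498e-05 / 4.99e-04 = 1.556576e-13 F
Step 4: C = 155.66 fF

155.66


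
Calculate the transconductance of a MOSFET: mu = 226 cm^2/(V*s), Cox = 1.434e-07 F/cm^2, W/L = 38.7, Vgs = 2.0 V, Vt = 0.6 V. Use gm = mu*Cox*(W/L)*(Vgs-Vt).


Step 1: Vov = Vgs - Vt = 2.0 - 0.6 = 1.4 V
Step 2: gm = mu * Cox * (W/L) * Vov
Step 3: gm = 226 * 1.434e-07 * 38.7 * 1.4 = 1.76e-03 S

1.76e-03


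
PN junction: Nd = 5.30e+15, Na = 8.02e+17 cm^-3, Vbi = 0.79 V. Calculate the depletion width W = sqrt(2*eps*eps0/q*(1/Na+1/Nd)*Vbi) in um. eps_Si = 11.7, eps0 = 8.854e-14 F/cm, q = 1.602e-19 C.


Step 1: 1/Na + 1/Nd = 1/8.02e+17 + 1/5.30e+15 = 1.89926e-16
Step 2: 2*eps*eps0/q = 2*11.7*8.854e-14/1.602e-19 = 1.293281e+07
Step 3: W^2 = 1.293281e+07 * 1.89926e-16 * 0.79 = 1.94046e-09
Step 4: W = sqrt(1.94046e-09) = 4.405e-05 cm = 0.4405 um

0.4405


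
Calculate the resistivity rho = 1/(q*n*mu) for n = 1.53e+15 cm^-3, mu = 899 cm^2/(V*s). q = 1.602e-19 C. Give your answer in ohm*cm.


Step 1: sigma = q * n * mu = 1.602e-19 * 1.53e+15 * 899 = 2.20350e-01 S/cm
Step 2: rho = 1 / sigma = 1 / 2.20350e-01 = 4.538 ohm*cm

4.538


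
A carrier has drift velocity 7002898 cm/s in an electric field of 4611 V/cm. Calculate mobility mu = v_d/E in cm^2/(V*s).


Step 1: mu = v_d / E
Step 2: mu = 7002898 / 4611
Step 3: mu = 1518.74 cm^2/(V*s)

1518.74


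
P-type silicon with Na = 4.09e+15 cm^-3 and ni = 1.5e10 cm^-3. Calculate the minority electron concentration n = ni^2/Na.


Step 1: Majority hole concentration p ≈ Na = 4.09e+15 cm^-3
Step 2: n = ni^2 / Na = (1.5e10)^2 / 4.09e+15
Step 3: n = 5.50e+04 cm^-3

5.50e+04


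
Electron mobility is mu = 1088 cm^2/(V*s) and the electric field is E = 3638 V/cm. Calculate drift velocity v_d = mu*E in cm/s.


Step 1: v_d = mu * E
Step 2: v_d = 1088 * 3638 = 3958144
Step 3: v_d = 3.96e+06 cm/s

3.96e+06


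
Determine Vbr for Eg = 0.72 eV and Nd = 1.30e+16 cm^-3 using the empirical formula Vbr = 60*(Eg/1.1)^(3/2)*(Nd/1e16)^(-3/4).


Step 1: Eg/1.1 = 0.72/1.1 = 0.654545
Step 2: (Eg/1.1)^1.5 = 0.654545^1.5 = 0.529553
Step 3: (Nd/1e16)^(-0.75) = (1.3)^(-0.75) = 0.821377
Step 4: Vbr = 60 * 0.529553 * 0.821377 = 26.1 V

26.1


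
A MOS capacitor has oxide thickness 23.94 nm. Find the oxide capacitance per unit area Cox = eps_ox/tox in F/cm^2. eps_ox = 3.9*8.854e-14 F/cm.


Step 1: eps_ox = 3.9 * 8.854e-14 = 3.45306e-13 F/cm
Step 2: tox in cm = 23.94 nm * 1e-7 = 2.3940e-06 cm
Step 3: Cox = 3.45306e-13 / 2.3940e-06 = 1.44e-07 F/cm^2

1.44e-07


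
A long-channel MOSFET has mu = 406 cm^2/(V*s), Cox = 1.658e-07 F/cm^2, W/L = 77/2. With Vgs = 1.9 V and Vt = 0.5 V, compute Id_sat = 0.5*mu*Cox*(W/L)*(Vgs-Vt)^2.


Step 1: Overdrive voltage Vov = Vgs - Vt = 1.9 - 0.5 = 1.4 V
Step 2: W/L = 77/2 = 38.5
Step 3: Id = 0.5 * 406 * 1.658e-07 * 38.5 * 1.4^2
Step 4: Id = 2.54e-03 A

2.54e-03


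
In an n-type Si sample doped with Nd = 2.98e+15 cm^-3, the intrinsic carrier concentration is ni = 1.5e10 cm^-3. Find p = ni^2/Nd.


Step 1: Since Nd >> ni, n ≈ Nd = 2.98e+15 cm^-3
Step 2: p = ni^2 / n = (1.5e10)^2 / 2.98e+15
Step 3: p = 2.25e20 / 2.98e+15 = 7.55e+04 cm^-3

7.55e+04


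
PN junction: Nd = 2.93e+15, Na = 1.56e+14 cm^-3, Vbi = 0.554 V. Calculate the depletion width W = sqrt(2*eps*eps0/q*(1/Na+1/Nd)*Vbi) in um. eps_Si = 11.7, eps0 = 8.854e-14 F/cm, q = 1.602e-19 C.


Step 1: 1/Na + 1/Nd = 1/1.56e+14 + 1/2.93e+15 = 6.75155e-15
Step 2: 2*eps*eps0/q = 2*11.7*8.854e-14/1.602e-19 = 1.293281e+07
Step 3: W^2 = 1.293281e+07 * 6.75155e-15 * 0.554 = 4.83733e-08
Step 4: W = sqrt(4.83733e-08) = 2.199e-04 cm = 2.199 um

2.199


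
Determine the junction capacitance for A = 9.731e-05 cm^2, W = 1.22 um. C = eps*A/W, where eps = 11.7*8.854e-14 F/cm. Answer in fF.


Step 1: eps_Si = 11.7 * 8.854e-14 = 1.035918e-12 F/cm
Step 2: W in cm = 1.22 * 1e-4 = 1.22e-04 cm
Step 3: C = 1.035918e-12 * 9.731e-05 / 1.22e-04 = 8.262720e-13 F
Step 4: C = 826.27 fF

826.27


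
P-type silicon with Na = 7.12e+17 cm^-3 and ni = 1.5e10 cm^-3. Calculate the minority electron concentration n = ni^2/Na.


Step 1: Majority hole concentration p ≈ Na = 7.12e+17 cm^-3
Step 2: n = ni^2 / Na = (1.5e10)^2 / 7.12e+17
Step 3: n = 3.16e+02 cm^-3

3.16e+02


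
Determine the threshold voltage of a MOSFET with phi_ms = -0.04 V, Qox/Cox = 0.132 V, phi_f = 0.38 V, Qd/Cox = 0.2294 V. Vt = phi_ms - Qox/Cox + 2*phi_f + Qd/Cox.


Step 1: Vt = phi_ms - Qox/Cox + 2*phi_f + Qd/Cox
Step 2: Vt = -0.04 - 0.132 + 2*0.38 + 0.2294
Step 3: Vt = -0.04 - 0.132 + 0.76 + 0.2294
Step 4: Vt = 0.8174 V

0.8174


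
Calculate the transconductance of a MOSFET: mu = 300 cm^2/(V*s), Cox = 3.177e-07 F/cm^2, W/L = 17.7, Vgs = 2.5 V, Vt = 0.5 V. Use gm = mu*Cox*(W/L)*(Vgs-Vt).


Step 1: Vov = Vgs - Vt = 2.5 - 0.5 = 2.0 V
Step 2: gm = mu * Cox * (W/L) * Vov
Step 3: gm = 300 * 3.177e-07 * 17.7 * 2.0 = 3.37e-03 S

3.37e-03


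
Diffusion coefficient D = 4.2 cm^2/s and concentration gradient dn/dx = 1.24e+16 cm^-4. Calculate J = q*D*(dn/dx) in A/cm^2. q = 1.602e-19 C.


Step 1: J = q * D * (dn/dx)
Step 2: J = 1.602e-19 * 4.2 * 1.24e+16
Step 3: J = 8.34e-03 A/cm^2

8.34e-03


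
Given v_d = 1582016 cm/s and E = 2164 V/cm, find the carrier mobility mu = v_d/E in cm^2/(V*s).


Step 1: mu = v_d / E
Step 2: mu = 1582016 / 2164
Step 3: mu = 731.06 cm^2/(V*s)

731.06


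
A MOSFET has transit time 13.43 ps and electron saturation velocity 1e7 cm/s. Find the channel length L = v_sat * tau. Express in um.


Step 1: tau in seconds = 13.43 ps * 1e-12 = 1.3430e-11 s
Step 2: L = v_sat * tau = 1e7 * 1.3430e-11 = 1.3430e-04 cm
Step 3: L in um = 1.3430e-04 * 1e4 = 1.343 um

1.343


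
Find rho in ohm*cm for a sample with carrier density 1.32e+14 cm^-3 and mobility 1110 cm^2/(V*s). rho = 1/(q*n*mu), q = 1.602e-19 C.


Step 1: sigma = q * n * mu = 1.602e-19 * 1.32e+14 * 1110 = 2.34725e-02 S/cm
Step 2: rho = 1 / sigma = 1 / 2.34725e-02 = 42.6 ohm*cm

42.6


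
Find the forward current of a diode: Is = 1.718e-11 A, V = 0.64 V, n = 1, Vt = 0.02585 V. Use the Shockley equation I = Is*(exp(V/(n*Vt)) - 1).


Step 1: V/(n*Vt) = 0.64/(1*0.02585) = 24.7582
Step 2: exp(24.7582) = 5.6539e+10
Step 3: I = 1.718e-11 * (5.6539e+10 - 1) = 9.71e-01 A

9.71e-01


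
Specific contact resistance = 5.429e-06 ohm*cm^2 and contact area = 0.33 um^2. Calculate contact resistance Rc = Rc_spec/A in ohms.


Step 1: Convert area to cm^2: 0.33 um^2 = 3.3000e-09 cm^2
Step 2: Rc = Rc_spec / A = 5.429e-06 / 3.3000e-09
Step 3: Rc = 1.65e+03 ohms

1.65e+03


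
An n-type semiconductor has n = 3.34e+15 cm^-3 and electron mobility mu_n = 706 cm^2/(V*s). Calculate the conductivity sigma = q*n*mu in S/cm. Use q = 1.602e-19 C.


Step 1: sigma = q * n * mu
Step 2: sigma = 1.602e-19 * 3.34e+15 * 706
Step 3: sigma = 3.778e-01 S/cm

3.778e-01


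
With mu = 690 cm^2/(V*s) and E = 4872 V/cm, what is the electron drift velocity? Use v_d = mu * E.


Step 1: v_d = mu * E
Step 2: v_d = 690 * 4872 = 3361680
Step 3: v_d = 3.36e+06 cm/s

3.36e+06


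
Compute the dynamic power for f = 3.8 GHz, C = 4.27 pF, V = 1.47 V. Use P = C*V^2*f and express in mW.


Step 1: V^2 = 1.47^2 = 2.1609 V^2
Step 2: P = C*V^2*f = 4.27e-12 F * 2.1609 * 3.8e9 Hz
Step 3: P = 3.50627634e-02 W
Step 4: P = 35.063 mW

35.063


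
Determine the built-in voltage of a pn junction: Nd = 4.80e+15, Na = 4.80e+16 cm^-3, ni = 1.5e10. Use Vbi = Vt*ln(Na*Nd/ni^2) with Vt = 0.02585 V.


Step 1: Compute Na*Nd/ni^2 = 4.80e+16 * 4.80e+15 / (1.5e10)^2 = 1.0240e+12
Step 2: ln(1.0240e+12) = 27.6547
Step 3: Vbi = 0.02585 * 27.6547 = 0.715 V

0.715


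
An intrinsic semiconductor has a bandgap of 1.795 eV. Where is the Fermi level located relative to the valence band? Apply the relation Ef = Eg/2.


Step 1: For an intrinsic semiconductor, the Fermi level sits at midgap.
Step 2: Ef = Eg / 2 = 1.795 / 2 = 0.8975 eV

0.8975


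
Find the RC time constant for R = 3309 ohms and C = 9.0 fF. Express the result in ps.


Step 1: tau = R * C
Step 2: tau = 3309 * 9.0 fF = 3309 * 9.0e-15 F
Step 3: tau = 2.9781e-11 s = 29.781 ps

29.781


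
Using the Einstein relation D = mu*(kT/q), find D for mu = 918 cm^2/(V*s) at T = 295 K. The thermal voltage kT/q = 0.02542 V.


Step 1: D = mu * (kT/q)
Step 2: D = 918 * 0.02542
Step 3: D = 23.34 cm^2/s

23.34


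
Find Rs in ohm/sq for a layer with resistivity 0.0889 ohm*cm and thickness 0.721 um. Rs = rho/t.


Step 1: Convert thickness to cm: t = 0.721 um = 7.2100e-05 cm
Step 2: Rs = rho / t = 0.0889 / 7.2100e-05
Step 3: Rs = 1233.0 ohm/sq

1233.0


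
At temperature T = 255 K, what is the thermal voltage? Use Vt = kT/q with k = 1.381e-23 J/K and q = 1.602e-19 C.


Step 1: kT = 1.381e-23 * 255 = 3.52155e-21 J
Step 2: Vt = kT/q = 3.52155e-21 / 1.602e-19
Step 3: Vt = 0.02198 V

0.02198


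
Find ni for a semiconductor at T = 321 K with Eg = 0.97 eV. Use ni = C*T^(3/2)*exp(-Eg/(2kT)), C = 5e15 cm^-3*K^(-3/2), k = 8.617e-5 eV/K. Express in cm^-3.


Step 1: Compute kT = 8.617e-5 * 321 = 0.02766057 eV
Step 2: Exponent = -Eg/(2kT) = -0.97/(2*0.02766057) = -17.53398
Step 3: T^(3/2) = 321^1.5 = 5751.19
Step 4: ni = 5e15 * 5751.19 * exp(-17.53398) = 6.98e+11 cm^-3

6.98e+11


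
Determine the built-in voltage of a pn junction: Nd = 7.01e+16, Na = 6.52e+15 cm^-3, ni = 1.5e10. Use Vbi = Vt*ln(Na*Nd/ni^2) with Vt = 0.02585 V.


Step 1: Compute Na*Nd/ni^2 = 6.52e+15 * 7.01e+16 / (1.5e10)^2 = 2.0313e+12
Step 2: ln(2.0313e+12) = 28.3397
Step 3: Vbi = 0.02585 * 28.3397 = 0.733 V

0.733


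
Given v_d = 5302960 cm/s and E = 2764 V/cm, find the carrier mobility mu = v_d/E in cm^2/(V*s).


Step 1: mu = v_d / E
Step 2: mu = 5302960 / 2764
Step 3: mu = 1918.58 cm^2/(V*s)

1918.58


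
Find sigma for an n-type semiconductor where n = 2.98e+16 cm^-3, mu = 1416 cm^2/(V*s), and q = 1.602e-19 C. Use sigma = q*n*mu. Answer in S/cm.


Step 1: sigma = q * n * mu
Step 2: sigma = 1.602e-19 * 2.98e+16 * 1416
Step 3: sigma = 6.760e+00 S/cm

6.760e+00


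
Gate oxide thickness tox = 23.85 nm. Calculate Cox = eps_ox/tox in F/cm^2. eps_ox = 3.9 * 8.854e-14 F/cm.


Step 1: eps_ox = 3.9 * 8.854e-14 = 3.45306e-13 F/cm
Step 2: tox in cm = 23.85 nm * 1e-7 = 2.3850e-06 cm
Step 3: Cox = 3.45306e-13 / 2.3850e-06 = 1.45e-07 F/cm^2

1.45e-07


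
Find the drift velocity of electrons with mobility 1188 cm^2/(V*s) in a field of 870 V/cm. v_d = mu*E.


Step 1: v_d = mu * E
Step 2: v_d = 1188 * 870 = 1033560
Step 3: v_d = 1.03e+06 cm/s

1.03e+06


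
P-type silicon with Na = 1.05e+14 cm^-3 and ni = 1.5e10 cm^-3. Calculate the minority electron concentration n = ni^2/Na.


Step 1: Majority hole concentration p ≈ Na = 1.05e+14 cm^-3
Step 2: n = ni^2 / Na = (1.5e10)^2 / 1.05e+14
Step 3: n = 2.14e+06 cm^-3

2.14e+06


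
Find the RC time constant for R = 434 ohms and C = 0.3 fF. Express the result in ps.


Step 1: tau = R * C
Step 2: tau = 434 * 0.3 fF = 434 * 3.0e-16 F
Step 3: tau = 1.302e-13 s = 0.1302 ps

0.1302


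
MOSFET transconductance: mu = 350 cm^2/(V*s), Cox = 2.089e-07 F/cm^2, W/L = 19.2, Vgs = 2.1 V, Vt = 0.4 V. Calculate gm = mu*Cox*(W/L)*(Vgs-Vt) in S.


Step 1: Vov = Vgs - Vt = 2.1 - 0.4 = 1.7 V
Step 2: gm = mu * Cox * (W/L) * Vov
Step 3: gm = 350 * 2.089e-07 * 19.2 * 1.7 = 2.39e-03 S

2.39e-03


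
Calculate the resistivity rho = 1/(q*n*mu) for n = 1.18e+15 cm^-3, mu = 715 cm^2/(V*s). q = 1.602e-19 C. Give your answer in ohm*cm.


Step 1: sigma = q * n * mu = 1.602e-19 * 1.18e+15 * 715 = 1.35161e-01 S/cm
Step 2: rho = 1 / sigma = 1 / 1.35161e-01 = 7.399 ohm*cm

7.399


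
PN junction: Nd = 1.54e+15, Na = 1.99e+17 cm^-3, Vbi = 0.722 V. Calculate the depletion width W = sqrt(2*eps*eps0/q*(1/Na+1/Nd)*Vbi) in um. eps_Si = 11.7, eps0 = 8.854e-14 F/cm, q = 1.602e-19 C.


Step 1: 1/Na + 1/Nd = 1/1.99e+17 + 1/1.54e+15 = 6.54376e-16
Step 2: 2*eps*eps0/q = 2*11.7*8.854e-14/1.602e-19 = 1.293281e+07
Step 3: W^2 = 1.293281e+07 * 6.54376e-16 * 0.722 = 6.11023e-09
Step 4: W = sqrt(6.11023e-09) = 7.817e-05 cm = 0.7817 um

0.7817


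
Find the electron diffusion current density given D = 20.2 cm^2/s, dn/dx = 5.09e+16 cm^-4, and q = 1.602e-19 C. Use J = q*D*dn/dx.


Step 1: J = q * D * (dn/dx)
Step 2: J = 1.602e-19 * 20.2 * 5.09e+16
Step 3: J = 1.65e-01 A/cm^2

1.65e-01


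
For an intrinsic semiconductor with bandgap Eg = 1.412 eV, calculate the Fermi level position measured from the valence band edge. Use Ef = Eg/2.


Step 1: For an intrinsic semiconductor, the Fermi level sits at midgap.
Step 2: Ef = Eg / 2 = 1.412 / 2 = 0.706 eV

0.706


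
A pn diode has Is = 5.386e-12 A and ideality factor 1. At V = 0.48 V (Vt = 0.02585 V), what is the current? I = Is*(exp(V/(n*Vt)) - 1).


Step 1: V/(n*Vt) = 0.48/(1*0.02585) = 18.5687
Step 2: exp(18.5687) = 1.1595e+08
Step 3: I = 5.386e-12 * (1.1595e+08 - 1) = 6.25e-04 A

6.25e-04


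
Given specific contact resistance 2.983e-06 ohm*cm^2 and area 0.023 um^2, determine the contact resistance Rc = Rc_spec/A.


Step 1: Convert area to cm^2: 0.023 um^2 = 2.3000e-10 cm^2
Step 2: Rc = Rc_spec / A = 2.983e-06 / 2.3000e-10
Step 3: Rc = 1.30e+04 ohms

1.30e+04


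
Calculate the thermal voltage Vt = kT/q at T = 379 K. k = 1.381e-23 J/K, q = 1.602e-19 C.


Step 1: kT = 1.381e-23 * 379 = 5.23399e-21 J
Step 2: Vt = kT/q = 5.23399e-21 / 1.602e-19
Step 3: Vt = 0.03267 V

0.03267


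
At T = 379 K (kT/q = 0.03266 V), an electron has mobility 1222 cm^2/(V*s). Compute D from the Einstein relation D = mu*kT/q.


Step 1: D = mu * (kT/q)
Step 2: D = 1222 * 0.03266
Step 3: D = 39.91 cm^2/s

39.91


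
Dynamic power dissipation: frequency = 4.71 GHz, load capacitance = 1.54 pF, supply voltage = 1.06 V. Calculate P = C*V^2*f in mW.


Step 1: V^2 = 1.06^2 = 1.1236 V^2
Step 2: P = C*V^2*f = 1.54e-12 F * 1.1236 * 4.71e9 Hz
Step 3: P = 8.14992024e-03 W
Step 4: P = 8.15 mW

8.15


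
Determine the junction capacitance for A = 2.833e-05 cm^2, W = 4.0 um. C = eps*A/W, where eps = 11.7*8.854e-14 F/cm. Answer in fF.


Step 1: eps_Si = 11.7 * 8.854e-14 = 1.035918e-12 F/cm
Step 2: W in cm = 4.0 * 1e-4 = 4.00e-04 cm
Step 3: C = 1.035918e-12 * 2.833e-05 / 4.00e-04 = 7.336889e-14 F
Step 4: C = 73.37 fF

73.37


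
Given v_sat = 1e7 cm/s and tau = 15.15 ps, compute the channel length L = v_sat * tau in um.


Step 1: tau in seconds = 15.15 ps * 1e-12 = 1.5150e-11 s
Step 2: L = v_sat * tau = 1e7 * 1.5150e-11 = 1.5150e-04 cm
Step 3: L in um = 1.5150e-04 * 1e4 = 1.515 um

1.515


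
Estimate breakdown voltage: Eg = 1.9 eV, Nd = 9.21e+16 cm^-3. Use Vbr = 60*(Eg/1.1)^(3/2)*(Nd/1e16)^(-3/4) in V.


Step 1: Eg/1.1 = 1.9/1.1 = 1.727273
Step 2: (Eg/1.1)^1.5 = 1.727273^1.5 = 2.270082
Step 3: (Nd/1e16)^(-0.75) = (9.21)^(-0.75) = 0.189150
Step 4: Vbr = 60 * 2.270082 * 0.189150 = 25.8 V

25.8


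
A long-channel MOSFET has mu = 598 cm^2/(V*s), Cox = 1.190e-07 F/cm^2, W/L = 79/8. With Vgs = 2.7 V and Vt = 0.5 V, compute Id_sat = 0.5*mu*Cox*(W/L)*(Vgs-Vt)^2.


Step 1: Overdrive voltage Vov = Vgs - Vt = 2.7 - 0.5 = 2.2 V
Step 2: W/L = 79/8 = 9.875
Step 3: Id = 0.5 * 598 * 1.190e-07 * 9.875 * 2.2^2
Step 4: Id = 1.70e-03 A

1.70e-03


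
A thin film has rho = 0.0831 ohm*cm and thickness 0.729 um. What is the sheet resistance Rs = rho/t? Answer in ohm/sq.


Step 1: Convert thickness to cm: t = 0.729 um = 7.2900e-05 cm
Step 2: Rs = rho / t = 0.0831 / 7.2900e-05
Step 3: Rs = 1139.9 ohm/sq

1139.9


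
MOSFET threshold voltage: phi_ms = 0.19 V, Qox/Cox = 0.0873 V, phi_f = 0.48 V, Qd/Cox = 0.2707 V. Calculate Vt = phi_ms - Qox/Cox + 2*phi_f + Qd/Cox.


Step 1: Vt = phi_ms - Qox/Cox + 2*phi_f + Qd/Cox
Step 2: Vt = 0.19 - 0.0873 + 2*0.48 + 0.2707
Step 3: Vt = 0.19 - 0.0873 + 0.96 + 0.2707
Step 4: Vt = 1.3334 V

1.3334


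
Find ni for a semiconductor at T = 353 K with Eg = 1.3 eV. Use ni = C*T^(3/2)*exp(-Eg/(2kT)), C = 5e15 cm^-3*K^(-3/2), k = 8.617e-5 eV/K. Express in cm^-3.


Step 1: Compute kT = 8.617e-5 * 353 = 0.03041801 eV
Step 2: Exponent = -Eg/(2kT) = -1.3/(2*0.03041801) = -21.36892
Step 3: T^(3/2) = 353^1.5 = 6632.27
Step 4: ni = 5e15 * 6632.27 * exp(-21.36892) = 1.74e+10 cm^-3

1.74e+10


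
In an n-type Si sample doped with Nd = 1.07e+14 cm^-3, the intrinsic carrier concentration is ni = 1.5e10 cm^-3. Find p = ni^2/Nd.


Step 1: Since Nd >> ni, n ≈ Nd = 1.07e+14 cm^-3
Step 2: p = ni^2 / n = (1.5e10)^2 / 1.07e+14
Step 3: p = 2.25e20 / 1.07e+14 = 2.10e+06 cm^-3

2.10e+06


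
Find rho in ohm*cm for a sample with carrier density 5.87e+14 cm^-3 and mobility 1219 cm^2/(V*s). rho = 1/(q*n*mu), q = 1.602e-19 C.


Step 1: sigma = q * n * mu = 1.602e-19 * 5.87e+14 * 1219 = 1.14632e-01 S/cm
Step 2: rho = 1 / sigma = 1 / 1.14632e-01 = 8.724 ohm*cm

8.724


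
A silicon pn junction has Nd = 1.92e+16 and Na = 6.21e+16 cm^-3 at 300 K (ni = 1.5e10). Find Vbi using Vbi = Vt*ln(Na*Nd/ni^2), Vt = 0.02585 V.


Step 1: Compute Na*Nd/ni^2 = 6.21e+16 * 1.92e+16 / (1.5e10)^2 = 5.2992e+12
Step 2: ln(5.2992e+12) = 29.2986
Step 3: Vbi = 0.02585 * 29.2986 = 0.757 V

0.757


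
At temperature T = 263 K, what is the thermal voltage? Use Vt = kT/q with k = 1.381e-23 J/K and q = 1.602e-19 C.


Step 1: kT = 1.381e-23 * 263 = 3.63203e-21 J
Step 2: Vt = kT/q = 3.63203e-21 / 1.602e-19
Step 3: Vt = 0.02267 V

0.02267


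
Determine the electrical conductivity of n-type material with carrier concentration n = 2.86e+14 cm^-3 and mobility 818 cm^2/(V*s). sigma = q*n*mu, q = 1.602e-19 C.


Step 1: sigma = q * n * mu
Step 2: sigma = 1.602e-19 * 2.86e+14 * 818
Step 3: sigma = 3.748e-02 S/cm

3.748e-02


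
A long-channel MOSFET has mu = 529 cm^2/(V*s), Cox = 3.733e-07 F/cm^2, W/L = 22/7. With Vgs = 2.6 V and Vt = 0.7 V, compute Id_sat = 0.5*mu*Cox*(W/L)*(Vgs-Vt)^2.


Step 1: Overdrive voltage Vov = Vgs - Vt = 2.6 - 0.7 = 1.9 V
Step 2: W/L = 22/7 = 3.14286
Step 3: Id = 0.5 * 529 * 3.733e-07 * 3.14286 * 1.9^2
Step 4: Id = 1.12e-03 A

1.12e-03


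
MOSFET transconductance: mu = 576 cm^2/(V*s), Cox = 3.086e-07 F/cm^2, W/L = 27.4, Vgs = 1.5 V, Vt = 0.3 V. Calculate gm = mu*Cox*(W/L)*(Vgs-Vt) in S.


Step 1: Vov = Vgs - Vt = 1.5 - 0.3 = 1.2 V
Step 2: gm = mu * Cox * (W/L) * Vov
Step 3: gm = 576 * 3.086e-07 * 27.4 * 1.2 = 5.84e-03 S

5.84e-03


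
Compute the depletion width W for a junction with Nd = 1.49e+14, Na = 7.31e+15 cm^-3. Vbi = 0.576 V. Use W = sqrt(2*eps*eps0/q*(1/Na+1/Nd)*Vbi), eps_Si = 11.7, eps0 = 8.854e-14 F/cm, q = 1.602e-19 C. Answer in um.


Step 1: 1/Na + 1/Nd = 1/7.31e+15 + 1/1.49e+14 = 6.84821e-15
Step 2: 2*eps*eps0/q = 2*11.7*8.854e-14/1.602e-19 = 1.293281e+07
Step 3: W^2 = 1.293281e+07 * 6.84821e-15 * 0.576 = 5.10144e-08
Step 4: W = sqrt(5.10144e-08) = 2.259e-04 cm = 2.259 um

2.259


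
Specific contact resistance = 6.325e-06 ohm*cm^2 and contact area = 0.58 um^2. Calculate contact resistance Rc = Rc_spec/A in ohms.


Step 1: Convert area to cm^2: 0.58 um^2 = 5.8000e-09 cm^2
Step 2: Rc = Rc_spec / A = 6.325e-06 / 5.8000e-09
Step 3: Rc = 1.09e+03 ohms

1.09e+03


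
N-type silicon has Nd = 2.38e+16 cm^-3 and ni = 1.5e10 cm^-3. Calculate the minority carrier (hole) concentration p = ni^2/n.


Step 1: Since Nd >> ni, n ≈ Nd = 2.38e+16 cm^-3
Step 2: p = ni^2 / n = (1.5e10)^2 / 2.38e+16
Step 3: p = 2.25e20 / 2.38e+16 = 9.45e+03 cm^-3

9.45e+03


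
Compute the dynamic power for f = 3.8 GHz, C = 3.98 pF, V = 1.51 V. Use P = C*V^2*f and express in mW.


Step 1: V^2 = 1.51^2 = 2.2801 V^2
Step 2: P = C*V^2*f = 3.98e-12 F * 2.2801 * 3.8e9 Hz
Step 3: P = 3.44842324e-02 W
Step 4: P = 34.484 mW

34.484


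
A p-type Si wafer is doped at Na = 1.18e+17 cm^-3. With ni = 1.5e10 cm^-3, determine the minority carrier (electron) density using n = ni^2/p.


Step 1: Majority hole concentration p ≈ Na = 1.18e+17 cm^-3
Step 2: n = ni^2 / Na = (1.5e10)^2 / 1.18e+17
Step 3: n = 1.91e+03 cm^-3

1.91e+03


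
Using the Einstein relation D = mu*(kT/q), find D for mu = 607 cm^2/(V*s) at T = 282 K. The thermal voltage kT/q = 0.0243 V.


Step 1: D = mu * (kT/q)
Step 2: D = 607 * 0.0243
Step 3: D = 14.75 cm^2/s

14.75


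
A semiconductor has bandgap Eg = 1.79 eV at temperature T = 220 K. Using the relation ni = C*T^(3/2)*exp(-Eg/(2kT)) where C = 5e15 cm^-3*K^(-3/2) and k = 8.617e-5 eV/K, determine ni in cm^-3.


Step 1: Compute kT = 8.617e-5 * 220 = 0.0189574 eV
Step 2: Exponent = -Eg/(2kT) = -1.79/(2*0.0189574) = -47.21112
Step 3: T^(3/2) = 220^1.5 = 3263.13
Step 4: ni = 5e15 * 3263.13 * exp(-47.21112) = 5.12e-02 cm^-3

5.12e-02


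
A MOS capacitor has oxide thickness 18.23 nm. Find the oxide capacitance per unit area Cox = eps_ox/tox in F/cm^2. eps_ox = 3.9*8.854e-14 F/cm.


Step 1: eps_ox = 3.9 * 8.854e-14 = 3.45306e-13 F/cm
Step 2: tox in cm = 18.23 nm * 1e-7 = 1.8230e-06 cm
Step 3: Cox = 3.45306e-13 / 1.8230e-06 = 1.89e-07 F/cm^2

1.89e-07


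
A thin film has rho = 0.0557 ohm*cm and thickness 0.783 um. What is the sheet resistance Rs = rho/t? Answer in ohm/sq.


Step 1: Convert thickness to cm: t = 0.783 um = 7.8300e-05 cm
Step 2: Rs = rho / t = 0.0557 / 7.8300e-05
Step 3: Rs = 711.4 ohm/sq

711.4


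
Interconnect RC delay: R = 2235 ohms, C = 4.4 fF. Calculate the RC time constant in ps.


Step 1: tau = R * C
Step 2: tau = 2235 * 4.4 fF = 2235 * 4.4e-15 F
Step 3: tau = 9.834e-12 s = 9.834 ps

9.834


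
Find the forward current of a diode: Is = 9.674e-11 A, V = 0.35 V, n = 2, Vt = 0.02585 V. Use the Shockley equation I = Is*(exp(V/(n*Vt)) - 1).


Step 1: V/(n*Vt) = 0.35/(2*0.02585) = 6.7698
Step 2: exp(6.7698) = 8.7114e+02
Step 3: I = 9.674e-11 * (8.7114e+02 - 1) = 8.42e-08 A

8.42e-08


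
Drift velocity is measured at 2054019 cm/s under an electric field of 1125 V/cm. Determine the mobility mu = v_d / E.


Step 1: mu = v_d / E
Step 2: mu = 2054019 / 1125
Step 3: mu = 1825.79 cm^2/(V*s)

1825.79


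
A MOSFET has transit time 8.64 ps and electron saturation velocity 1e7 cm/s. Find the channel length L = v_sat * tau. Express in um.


Step 1: tau in seconds = 8.64 ps * 1e-12 = 8.6400e-12 s
Step 2: L = v_sat * tau = 1e7 * 8.6400e-12 = 8.6400e-05 cm
Step 3: L in um = 8.6400e-05 * 1e4 = 0.864 um

0.864


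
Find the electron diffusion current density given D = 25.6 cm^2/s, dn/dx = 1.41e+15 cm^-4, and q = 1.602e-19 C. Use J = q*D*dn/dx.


Step 1: J = q * D * (dn/dx)
Step 2: J = 1.602e-19 * 25.6 * 1.41e+15
Step 3: J = 5.78e-03 A/cm^2

5.78e-03


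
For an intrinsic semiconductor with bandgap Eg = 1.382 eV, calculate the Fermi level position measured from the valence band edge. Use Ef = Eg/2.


Step 1: For an intrinsic semiconductor, the Fermi level sits at midgap.
Step 2: Ef = Eg / 2 = 1.382 / 2 = 0.691 eV

0.691


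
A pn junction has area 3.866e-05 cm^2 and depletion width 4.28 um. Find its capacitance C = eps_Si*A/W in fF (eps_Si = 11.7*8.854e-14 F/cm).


Step 1: eps_Si = 11.7 * 8.854e-14 = 1.035918e-12 F/cm
Step 2: W in cm = 4.28 * 1e-4 = 4.28e-04 cm
Step 3: C = 1.035918e-12 * 3.866e-05 / 4.28e-04 = 9.357147e-14 F
Step 4: C = 93.57 fF

93.57


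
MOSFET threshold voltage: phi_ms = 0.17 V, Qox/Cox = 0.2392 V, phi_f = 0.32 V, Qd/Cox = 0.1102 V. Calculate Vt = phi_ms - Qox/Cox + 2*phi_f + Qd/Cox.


Step 1: Vt = phi_ms - Qox/Cox + 2*phi_f + Qd/Cox
Step 2: Vt = 0.17 - 0.2392 + 2*0.32 + 0.1102
Step 3: Vt = 0.17 - 0.2392 + 0.64 + 0.1102
Step 4: Vt = 0.681 V

0.681
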